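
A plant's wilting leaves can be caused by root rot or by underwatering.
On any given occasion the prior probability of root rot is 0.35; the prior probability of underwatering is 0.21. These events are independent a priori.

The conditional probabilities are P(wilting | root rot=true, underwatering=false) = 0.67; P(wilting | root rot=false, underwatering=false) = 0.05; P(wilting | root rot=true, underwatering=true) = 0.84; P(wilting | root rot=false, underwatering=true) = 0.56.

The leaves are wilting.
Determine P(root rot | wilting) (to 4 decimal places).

P(root rot | wilting) ≈ 0.7075

Enumerate the 4 (root rot, underwatering) configurations and weight by the priors:
  P(wilting) = 0.05*0.65*0.79 + 0.56*0.65*0.21 + 0.67*0.35*0.79 + 0.84*0.35*0.21
        = 0.025675 + 0.076440 + 0.185255 + 0.061740 = 0.349110
Configurations with root rot contribute 0.246995, so
  P(root rot | wilting) = 0.246995 / 0.349110 ≈ 0.7075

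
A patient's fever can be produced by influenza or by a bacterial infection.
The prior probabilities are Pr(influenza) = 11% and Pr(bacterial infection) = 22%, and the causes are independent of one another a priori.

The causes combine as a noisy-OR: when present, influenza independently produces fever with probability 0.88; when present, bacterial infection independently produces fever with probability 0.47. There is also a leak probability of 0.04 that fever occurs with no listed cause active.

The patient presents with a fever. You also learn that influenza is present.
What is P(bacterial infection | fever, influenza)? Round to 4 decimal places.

P(bacterial infection | fever, influenza) ≈ 0.2304

Under noisy-OR, P(fever | causes) = 1 − (1−0.04)·∏(1−qᵢ) over the active causes.
Sum P(fever|·) weighted by the priors over both values of bacterial infection:
  P(fever | influenza) = 0.8848*0.78 + 0.938944*0.22
        = 0.690144 + 0.206568 = 0.896712
Keeping only the bacterial infection-present terms gives 0.206568, so
  P(bacterial infection | fever, influenza) = 0.206568 / 0.896712 ≈ 0.2304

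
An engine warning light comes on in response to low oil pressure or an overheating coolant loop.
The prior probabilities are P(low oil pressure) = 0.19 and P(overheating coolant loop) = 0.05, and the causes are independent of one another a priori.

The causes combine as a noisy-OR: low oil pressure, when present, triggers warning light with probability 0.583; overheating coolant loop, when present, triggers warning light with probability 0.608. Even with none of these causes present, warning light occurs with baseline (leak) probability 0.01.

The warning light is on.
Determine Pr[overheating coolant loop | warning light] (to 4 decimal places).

Pr[overheating coolant loop | warning light] ≈ 0.2236

Under noisy-OR, P(warning light | causes) = 1 − (1−0.01)·∏(1−qᵢ) over the active causes.
Enumerate the 4 (low oil pressure, overheating coolant loop) configurations and weight by the priors:
  P(warning light) = 0.01×0.81×0.95 + 0.61192×0.81×0.05 + 0.58717×0.19×0.95 + 0.838171×0.19×0.05
        = 0.007695 + 0.024783 + 0.105984 + 0.007963 = 0.146425
Keeping only the overheating coolant loop-present terms gives 0.032746, so
  P(overheating coolant loop | warning light) = 0.032746 / 0.146425 ≈ 0.2236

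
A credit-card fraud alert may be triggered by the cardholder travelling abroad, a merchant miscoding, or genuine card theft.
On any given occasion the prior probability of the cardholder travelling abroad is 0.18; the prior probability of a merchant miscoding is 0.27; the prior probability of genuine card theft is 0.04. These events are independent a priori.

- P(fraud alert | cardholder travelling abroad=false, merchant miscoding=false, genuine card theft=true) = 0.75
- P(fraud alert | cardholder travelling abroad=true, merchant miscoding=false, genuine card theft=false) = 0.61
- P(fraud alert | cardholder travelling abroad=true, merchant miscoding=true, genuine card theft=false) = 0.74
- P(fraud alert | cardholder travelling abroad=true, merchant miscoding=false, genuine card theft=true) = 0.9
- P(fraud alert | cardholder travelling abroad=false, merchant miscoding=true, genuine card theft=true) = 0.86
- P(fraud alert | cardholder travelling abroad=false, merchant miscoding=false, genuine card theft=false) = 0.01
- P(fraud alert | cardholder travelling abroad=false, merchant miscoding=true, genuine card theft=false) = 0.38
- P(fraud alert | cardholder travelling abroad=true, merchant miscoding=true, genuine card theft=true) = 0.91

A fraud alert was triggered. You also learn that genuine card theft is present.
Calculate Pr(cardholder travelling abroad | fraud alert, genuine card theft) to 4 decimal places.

Numerator (weight on configurations with cardholder travelling abroad): 0.118260 + 0.044226 = 0.162486
Normalizer over all consistent configurations: 0.75*0.82*0.73 + 0.86*0.82*0.27 + 0.9*0.18*0.73 + 0.91*0.18*0.27 = 0.801840
Posterior = 0.162486 / 0.801840 ≈ 0.2026

Pr(cardholder travelling abroad | fraud alert, genuine card theft) ≈ 0.2026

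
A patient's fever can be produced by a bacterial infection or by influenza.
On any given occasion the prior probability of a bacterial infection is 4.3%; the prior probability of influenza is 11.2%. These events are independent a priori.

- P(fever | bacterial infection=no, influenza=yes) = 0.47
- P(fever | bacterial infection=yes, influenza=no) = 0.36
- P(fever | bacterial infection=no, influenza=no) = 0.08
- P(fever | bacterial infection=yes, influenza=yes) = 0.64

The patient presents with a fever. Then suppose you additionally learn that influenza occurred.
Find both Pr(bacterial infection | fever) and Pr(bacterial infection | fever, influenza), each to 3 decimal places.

Pr(bacterial infection | fever) ≈ 0.124; Pr(bacterial infection | fever, influenza) ≈ 0.058

For the numerator, keep only bacterial infection=true terms: 0.013746 + 0.003082 = 0.016828
Normalizer over all consistent configurations: 0.08*0.957*0.888 + 0.47*0.957*0.112 + 0.36*0.043*0.888 + 0.64*0.043*0.112 = 0.135189
P(bacterial infection | fever) = 0.016828/0.135189 ≈ 0.124

With the extra evidence:
Weight on bacterial infection=true, given the evidence: 0.64·0.043 = 0.027520
Denominator P(fever | influenza): 0.47·0.957 + 0.64·0.043 = 0.477310
Posterior = 0.027520 / 0.477310 ≈ 0.058
The drop from 0.124 to 0.058 is the explaining-away (discounting) effect.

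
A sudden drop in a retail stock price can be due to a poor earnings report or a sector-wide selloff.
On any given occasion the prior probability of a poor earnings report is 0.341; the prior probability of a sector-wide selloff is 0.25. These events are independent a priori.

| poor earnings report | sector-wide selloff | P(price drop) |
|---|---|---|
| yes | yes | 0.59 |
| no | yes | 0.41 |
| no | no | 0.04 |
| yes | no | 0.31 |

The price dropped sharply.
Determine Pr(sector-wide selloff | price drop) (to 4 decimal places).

Pr(sector-wide selloff | price drop) ≈ 0.5433

For the numerator, keep only sector-wide selloff=true terms: 0.067547 + 0.050298 = 0.117845
Normalizer over all consistent configurations: 0.04*0.659*0.75 + 0.41*0.659*0.25 + 0.31*0.341*0.75 + 0.59*0.341*0.25 = 0.216898
P(sector-wide selloff | price drop) = 0.117845/0.216898 ≈ 0.5433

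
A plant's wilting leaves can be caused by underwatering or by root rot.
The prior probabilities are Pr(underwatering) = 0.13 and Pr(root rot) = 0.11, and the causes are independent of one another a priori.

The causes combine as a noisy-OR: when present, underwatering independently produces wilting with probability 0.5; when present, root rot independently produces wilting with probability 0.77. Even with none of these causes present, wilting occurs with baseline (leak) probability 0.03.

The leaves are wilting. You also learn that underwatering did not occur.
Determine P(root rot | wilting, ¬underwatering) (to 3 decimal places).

P(root rot | wilting, ¬underwatering) ≈ 0.762

Under noisy-OR, P(wilting | causes) = 1 − (1−0.03)·∏(1−qᵢ) over the active causes.
Sum P(wilting|·) weighted by the priors over both values of root rot:
  P(wilting | ¬underwatering) = 0.03·0.89 + 0.7769·0.11
        = 0.026700 + 0.085459 = 0.112159
The terms with root rot present sum to 0.085459, so
  P(root rot | wilting, ¬underwatering) = 0.085459 / 0.112159 ≈ 0.762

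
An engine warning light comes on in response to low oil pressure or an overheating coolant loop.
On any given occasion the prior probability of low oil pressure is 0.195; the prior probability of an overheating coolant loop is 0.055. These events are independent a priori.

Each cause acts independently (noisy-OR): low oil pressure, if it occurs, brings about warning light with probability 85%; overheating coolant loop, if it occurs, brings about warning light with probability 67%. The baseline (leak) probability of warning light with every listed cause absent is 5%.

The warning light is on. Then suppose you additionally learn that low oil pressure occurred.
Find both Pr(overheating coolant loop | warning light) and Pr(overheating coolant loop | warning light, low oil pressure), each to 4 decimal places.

Pr(overheating coolant loop | warning light) ≈ 0.1716; Pr(overheating coolant loop | warning light, low oil pressure) ≈ 0.0608

Under noisy-OR, P(warning light | causes) = 1 − (1−0.05)·∏(1−qᵢ) over the active causes.
By total probability over the 4 (low oil pressure, overheating coolant loop) configurations:
  P(warning light) = 0.05*0.805*0.945 + 0.6865*0.805*0.055 + 0.8575*0.195*0.945 + 0.952975*0.195*0.055
        = 0.038036 + 0.030395 + 0.158016 + 0.010221 = 0.236668
Configurations with overheating coolant loop contribute 0.040616, so
  P(overheating coolant loop | warning light) = 0.040616 / 0.236668 ≈ 0.1716

Now condition on the additional information:
Numerator (weight on configurations with overheating coolant loop): 0.952975×0.055 = 0.052414
Normalizer over all consistent configurations: 0.8575×0.945 + 0.952975×0.055 = 0.862752
Posterior = 0.052414 / 0.862752 ≈ 0.0608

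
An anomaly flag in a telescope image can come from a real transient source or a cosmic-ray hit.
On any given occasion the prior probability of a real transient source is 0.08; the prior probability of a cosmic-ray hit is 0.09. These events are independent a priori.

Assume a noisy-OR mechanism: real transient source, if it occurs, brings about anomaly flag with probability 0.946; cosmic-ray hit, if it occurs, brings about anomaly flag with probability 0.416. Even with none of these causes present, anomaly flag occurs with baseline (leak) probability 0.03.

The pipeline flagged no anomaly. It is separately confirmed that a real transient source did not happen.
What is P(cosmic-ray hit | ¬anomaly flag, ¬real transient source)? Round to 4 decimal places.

Under noisy-OR, P(anomaly flag | causes) = 1 − (1−0.03)·∏(1−qᵢ) over the active causes.
Weight on cosmic-ray hit=true, given the evidence: 0.56648·0.09 = 0.050983
Denominator P(¬anomaly flag | ¬real transient source): 0.97·0.91 + 0.56648·0.09 = 0.933683
P(cosmic-ray hit | ¬anomaly flag, ¬real transient source) = 0.050983/0.933683 ≈ 0.0546

P(cosmic-ray hit | ¬anomaly flag, ¬real transient source) ≈ 0.0546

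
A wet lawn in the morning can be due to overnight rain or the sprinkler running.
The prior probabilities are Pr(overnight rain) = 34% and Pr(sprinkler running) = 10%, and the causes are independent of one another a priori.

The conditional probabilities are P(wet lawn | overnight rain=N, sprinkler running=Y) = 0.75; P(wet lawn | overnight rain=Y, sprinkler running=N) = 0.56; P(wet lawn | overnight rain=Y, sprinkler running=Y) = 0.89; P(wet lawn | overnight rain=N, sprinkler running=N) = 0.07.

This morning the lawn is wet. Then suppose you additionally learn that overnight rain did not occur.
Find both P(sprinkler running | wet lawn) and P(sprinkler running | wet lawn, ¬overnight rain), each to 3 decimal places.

P(sprinkler running | wet lawn) ≈ 0.272; P(sprinkler running | wet lawn, ¬overnight rain) ≈ 0.543

Enumerate the 4 (overnight rain, sprinkler running) configurations and weight by the priors:
  P(wet lawn) = 0.07·0.66·0.9 + 0.75·0.66·0.1 + 0.56·0.34·0.9 + 0.89·0.34·0.1
        = 0.041580 + 0.049500 + 0.171360 + 0.030260 = 0.292700
Keeping only the sprinkler running-present terms gives 0.079760, so
  P(sprinkler running | wet lawn) = 0.079760 / 0.292700 ≈ 0.272

Now condition on the additional information:
P(wet lawn | ¬overnight rain) = 0.07×0.9 + 0.75×0.1 = 0.063000 + 0.075000 = 0.138000
Of this, 0.075000 comes from 0.75×0.1 (the sprinkler running=true cases).
Hence the posterior is 0.075000/0.138000 ≈ 0.543.
With overnight rain excluded, sprinkler running must carry more of the explanatory weight for the wet lawn.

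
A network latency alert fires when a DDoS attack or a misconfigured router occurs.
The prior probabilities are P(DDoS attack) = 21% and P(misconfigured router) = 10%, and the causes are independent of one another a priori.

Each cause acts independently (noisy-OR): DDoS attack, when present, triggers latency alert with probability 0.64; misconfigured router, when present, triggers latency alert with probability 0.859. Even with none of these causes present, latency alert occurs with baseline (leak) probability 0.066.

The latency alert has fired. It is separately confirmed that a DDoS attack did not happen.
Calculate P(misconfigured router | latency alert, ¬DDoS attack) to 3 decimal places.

Under noisy-OR, P(latency alert | causes) = 1 − (1−0.066)·∏(1−qᵢ) over the active causes.
For the numerator, keep only misconfigured router=true terms: 0.868306·0.1 = 0.086831
Normalizer over all consistent configurations: 0.066·0.9 + 0.868306·0.1 = 0.146231
Posterior = 0.086831 / 0.146231 ≈ 0.594

P(misconfigured router | latency alert, ¬DDoS attack) ≈ 0.594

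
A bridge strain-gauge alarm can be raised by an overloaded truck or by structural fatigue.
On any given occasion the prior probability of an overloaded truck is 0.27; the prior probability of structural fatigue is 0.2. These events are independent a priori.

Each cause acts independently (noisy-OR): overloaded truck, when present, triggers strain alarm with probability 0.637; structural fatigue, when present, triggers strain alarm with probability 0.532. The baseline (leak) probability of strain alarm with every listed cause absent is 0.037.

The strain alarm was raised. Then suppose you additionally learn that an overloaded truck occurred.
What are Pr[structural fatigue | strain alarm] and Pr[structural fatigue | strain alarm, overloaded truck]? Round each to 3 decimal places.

Under noisy-OR, P(strain alarm | causes) = 1 − (1−0.037)·∏(1−qᵢ) over the active causes.
For the numerator, keep only structural fatigue=true terms: 0.080200 + 0.045166 = 0.125366
The normalizing constant is 0.037*0.73*0.8 + 0.549316*0.73*0.2 + 0.650431*0.27*0.8 + 0.836402*0.27*0.2 = 0.287467
P(structural fatigue | strain alarm) = 0.125366/0.287467 ≈ 0.436

With the extra evidence:
For the numerator, keep only structural fatigue=true terms: 0.836402*0.2 = 0.167280
Denominator P(strain alarm | overloaded truck): 0.650431*0.8 + 0.836402*0.2 = 0.687625
P(structural fatigue | strain alarm, overloaded truck) = 0.167280/0.687625 ≈ 0.243
The drop from 0.436 to 0.243 is the explaining-away (discounting) effect.

Pr[structural fatigue | strain alarm] ≈ 0.436; Pr[structural fatigue | strain alarm, overloaded truck] ≈ 0.243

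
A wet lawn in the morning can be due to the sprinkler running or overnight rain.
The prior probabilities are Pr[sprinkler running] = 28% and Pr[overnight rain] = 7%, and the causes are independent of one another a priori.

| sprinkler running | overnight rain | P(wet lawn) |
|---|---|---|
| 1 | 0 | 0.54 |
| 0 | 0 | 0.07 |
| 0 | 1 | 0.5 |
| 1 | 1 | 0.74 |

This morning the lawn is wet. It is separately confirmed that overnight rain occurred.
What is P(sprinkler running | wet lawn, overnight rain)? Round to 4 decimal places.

For the numerator, keep only sprinkler running=true terms: 0.74×0.28 = 0.207200
Normalizer over all consistent configurations: 0.5×0.72 + 0.74×0.28 = 0.567200
Posterior = 0.207200 / 0.567200 ≈ 0.3653

P(sprinkler running | wet lawn, overnight rain) ≈ 0.3653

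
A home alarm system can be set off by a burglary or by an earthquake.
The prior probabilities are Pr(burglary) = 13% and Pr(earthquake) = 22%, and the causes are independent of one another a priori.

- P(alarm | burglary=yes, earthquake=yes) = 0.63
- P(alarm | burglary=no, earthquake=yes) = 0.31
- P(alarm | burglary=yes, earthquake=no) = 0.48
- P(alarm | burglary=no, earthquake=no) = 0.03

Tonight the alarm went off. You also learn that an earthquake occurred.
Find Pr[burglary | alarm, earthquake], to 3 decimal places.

Numerator (weight on configurations with burglary): 0.63*0.13 = 0.081900
Denominator P(alarm | earthquake): 0.31*0.87 + 0.63*0.13 = 0.351600
P(burglary | alarm, earthquake) = 0.081900/0.351600 ≈ 0.233

Pr[burglary | alarm, earthquake] ≈ 0.233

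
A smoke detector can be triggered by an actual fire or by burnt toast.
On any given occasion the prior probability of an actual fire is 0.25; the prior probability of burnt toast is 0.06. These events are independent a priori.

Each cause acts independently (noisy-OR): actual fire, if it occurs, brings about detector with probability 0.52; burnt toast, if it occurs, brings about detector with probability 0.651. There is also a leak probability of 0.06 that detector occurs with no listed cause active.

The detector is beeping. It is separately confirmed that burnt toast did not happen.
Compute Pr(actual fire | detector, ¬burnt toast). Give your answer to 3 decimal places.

Pr(actual fire | detector, ¬burnt toast) ≈ 0.753

Under noisy-OR, P(detector | causes) = 1 − (1−0.06)·∏(1−qᵢ) over the active causes.
Weight on actual fire=true, given the evidence: 0.5488*0.25 = 0.137200
The normalizing constant is 0.06*0.75 + 0.5488*0.25 = 0.182200
P(actual fire | detector, ¬burnt toast) = 0.137200/0.182200 ≈ 0.753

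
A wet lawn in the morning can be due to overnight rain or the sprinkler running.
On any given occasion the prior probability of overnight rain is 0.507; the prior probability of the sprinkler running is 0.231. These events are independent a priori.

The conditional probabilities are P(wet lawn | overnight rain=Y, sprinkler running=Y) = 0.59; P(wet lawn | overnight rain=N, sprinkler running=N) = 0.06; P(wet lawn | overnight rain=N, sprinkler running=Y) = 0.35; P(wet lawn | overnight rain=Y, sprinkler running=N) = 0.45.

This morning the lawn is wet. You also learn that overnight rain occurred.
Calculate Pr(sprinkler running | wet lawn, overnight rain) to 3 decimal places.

Pr(sprinkler running | wet lawn, overnight rain) ≈ 0.283

P(wet lawn | overnight rain) = 0.45×0.769 + 0.59×0.231 = 0.346050 + 0.136290 = 0.482340
Of this, 0.136290 comes from 0.59×0.231 (the sprinkler running=true cases).
P(sprinkler running | wet lawn, overnight rain) = 0.136290 / 0.482340 ≈ 0.283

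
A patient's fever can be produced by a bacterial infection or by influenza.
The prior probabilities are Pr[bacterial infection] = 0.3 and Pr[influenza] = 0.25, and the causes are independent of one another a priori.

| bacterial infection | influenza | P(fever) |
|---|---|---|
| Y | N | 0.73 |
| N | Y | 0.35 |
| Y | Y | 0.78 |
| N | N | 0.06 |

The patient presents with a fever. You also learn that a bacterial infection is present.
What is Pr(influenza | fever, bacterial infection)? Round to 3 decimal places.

Pr(influenza | fever, bacterial infection) ≈ 0.263

For the numerator, keep only influenza=true terms: 0.78*0.25 = 0.195000
Normalizer over all consistent configurations: 0.73*0.75 + 0.78*0.25 = 0.742500
P(influenza | fever, bacterial infection) = 0.195000/0.742500 ≈ 0.263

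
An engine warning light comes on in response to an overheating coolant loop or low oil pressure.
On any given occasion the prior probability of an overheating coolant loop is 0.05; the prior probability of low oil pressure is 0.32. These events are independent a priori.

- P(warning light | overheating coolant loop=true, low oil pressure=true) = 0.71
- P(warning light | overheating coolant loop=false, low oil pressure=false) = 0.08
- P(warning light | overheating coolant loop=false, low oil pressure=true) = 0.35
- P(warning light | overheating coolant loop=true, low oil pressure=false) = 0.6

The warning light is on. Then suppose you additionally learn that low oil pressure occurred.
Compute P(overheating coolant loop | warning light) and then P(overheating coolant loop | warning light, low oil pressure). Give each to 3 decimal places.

For the numerator, keep only overheating coolant loop=true terms: 0.020400 + 0.011360 = 0.031760
Normalizer over all consistent configurations: 0.08*0.95*0.68 + 0.35*0.95*0.32 + 0.6*0.05*0.68 + 0.71*0.05*0.32 = 0.189840
Posterior = 0.031760 / 0.189840 ≈ 0.167

Now condition on the additional information:
Sum P(warning light|·) weighted by the priors over both values of overheating coolant loop:
  P(warning light | low oil pressure) = 0.35·0.95 + 0.71·0.05
        = 0.332500 + 0.035500 = 0.368000
Keeping only the overheating coolant loop-present terms gives 0.035500, so
  P(overheating coolant loop | warning light, low oil pressure) = 0.035500 / 0.368000 ≈ 0.096

P(overheating coolant loop | warning light) ≈ 0.167; P(overheating coolant loop | warning light, low oil pressure) ≈ 0.096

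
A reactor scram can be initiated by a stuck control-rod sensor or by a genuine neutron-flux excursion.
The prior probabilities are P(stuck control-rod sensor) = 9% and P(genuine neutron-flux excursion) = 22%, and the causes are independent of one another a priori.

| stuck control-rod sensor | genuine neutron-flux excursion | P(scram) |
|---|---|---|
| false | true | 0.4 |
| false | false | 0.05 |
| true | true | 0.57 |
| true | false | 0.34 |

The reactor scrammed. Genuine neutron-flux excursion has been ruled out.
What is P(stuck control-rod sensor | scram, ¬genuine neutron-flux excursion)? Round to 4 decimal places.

P(stuck control-rod sensor | scram, ¬genuine neutron-flux excursion) ≈ 0.4021

Sum P(scram|·) weighted by the priors over both values of stuck control-rod sensor:
  P(scram | ¬genuine neutron-flux excursion) = 0.05*0.91 + 0.34*0.09
        = 0.045500 + 0.030600 = 0.076100
Configurations with stuck control-rod sensor contribute 0.030600, so
  P(stuck control-rod sensor | scram, ¬genuine neutron-flux excursion) = 0.030600 / 0.076100 ≈ 0.4021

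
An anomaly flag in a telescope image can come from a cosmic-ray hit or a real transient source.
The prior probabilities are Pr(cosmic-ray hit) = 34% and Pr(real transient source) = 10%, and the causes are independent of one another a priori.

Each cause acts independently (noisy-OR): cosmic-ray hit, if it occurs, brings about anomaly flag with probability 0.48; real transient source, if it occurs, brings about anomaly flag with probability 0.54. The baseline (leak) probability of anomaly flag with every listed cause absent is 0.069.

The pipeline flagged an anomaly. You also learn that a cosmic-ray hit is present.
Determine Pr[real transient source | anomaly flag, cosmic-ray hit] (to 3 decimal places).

Under noisy-OR, P(anomaly flag | causes) = 1 − (1−0.069)·∏(1−qᵢ) over the active causes.
For the numerator, keep only real transient source=true terms: 0.777305×0.1 = 0.077731
The normalizing constant is 0.51588×0.9 + 0.777305×0.1 = 0.542023
Posterior = 0.077731 / 0.542023 ≈ 0.143

Pr[real transient source | anomaly flag, cosmic-ray hit] ≈ 0.143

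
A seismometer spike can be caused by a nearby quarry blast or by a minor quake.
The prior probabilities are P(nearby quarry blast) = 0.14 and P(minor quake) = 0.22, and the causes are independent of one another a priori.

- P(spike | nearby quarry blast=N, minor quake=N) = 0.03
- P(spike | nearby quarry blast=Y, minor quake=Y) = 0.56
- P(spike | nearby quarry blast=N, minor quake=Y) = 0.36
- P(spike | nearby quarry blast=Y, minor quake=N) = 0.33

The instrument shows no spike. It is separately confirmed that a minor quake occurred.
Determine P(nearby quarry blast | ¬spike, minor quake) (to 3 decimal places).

P(nearby quarry blast | ¬spike, minor quake) ≈ 0.101

Sum P(¬spike|·) weighted by the priors over both values of nearby quarry blast:
  P(¬spike | minor quake) = 0.64×0.86 + 0.44×0.14
        = 0.550400 + 0.061600 = 0.612000
The terms with nearby quarry blast present sum to 0.061600, so
  P(nearby quarry blast | ¬spike, minor quake) = 0.061600 / 0.612000 ≈ 0.101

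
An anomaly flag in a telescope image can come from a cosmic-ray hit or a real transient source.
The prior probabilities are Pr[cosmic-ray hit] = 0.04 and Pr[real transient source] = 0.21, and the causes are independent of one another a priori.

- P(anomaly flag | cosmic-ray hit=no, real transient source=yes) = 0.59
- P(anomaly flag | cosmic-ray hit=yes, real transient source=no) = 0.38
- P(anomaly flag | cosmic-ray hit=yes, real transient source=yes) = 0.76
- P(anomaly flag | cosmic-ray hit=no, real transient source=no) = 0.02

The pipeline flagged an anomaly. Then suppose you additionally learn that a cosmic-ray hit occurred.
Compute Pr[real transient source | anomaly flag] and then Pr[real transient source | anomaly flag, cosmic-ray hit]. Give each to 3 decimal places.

Weight on real transient source=true, given the evidence: 0.118944 + 0.006384 = 0.125328
Normalizer over all consistent configurations: 0.02*0.96*0.79 + 0.59*0.96*0.21 + 0.38*0.04*0.79 + 0.76*0.04*0.21 = 0.152504
Posterior = 0.125328 / 0.152504 ≈ 0.822

With the extra evidence:
P(anomaly flag | cosmic-ray hit) = 0.38×0.79 + 0.76×0.21 = 0.300200 + 0.159600 = 0.459800
Of this, 0.159600 comes from 0.76×0.21 (the real transient source=true cases).
P(real transient source | anomaly flag, cosmic-ray hit) = 0.159600 / 0.459800 ≈ 0.347
This is intercausal reasoning (explaining away): once cosmic-ray hit accounts for the anomaly flag, real transient source becomes less likely.

Pr[real transient source | anomaly flag] ≈ 0.822; Pr[real transient source | anomaly flag, cosmic-ray hit] ≈ 0.347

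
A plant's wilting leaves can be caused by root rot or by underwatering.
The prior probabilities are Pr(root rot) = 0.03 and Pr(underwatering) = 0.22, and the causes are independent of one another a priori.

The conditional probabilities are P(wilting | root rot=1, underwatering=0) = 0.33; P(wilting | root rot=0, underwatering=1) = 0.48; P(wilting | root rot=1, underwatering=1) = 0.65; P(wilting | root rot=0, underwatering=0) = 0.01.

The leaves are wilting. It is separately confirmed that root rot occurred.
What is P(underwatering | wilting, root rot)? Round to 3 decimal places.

P(underwatering | wilting, root rot) ≈ 0.357

P(wilting | root rot) = 0.33*0.78 + 0.65*0.22 = 0.257400 + 0.143000 = 0.400400
Restricting to configurations with underwatering present: 0.65*0.22 = 0.143000.
P(underwatering | wilting, root rot) = 0.143000 / 0.400400 ≈ 0.357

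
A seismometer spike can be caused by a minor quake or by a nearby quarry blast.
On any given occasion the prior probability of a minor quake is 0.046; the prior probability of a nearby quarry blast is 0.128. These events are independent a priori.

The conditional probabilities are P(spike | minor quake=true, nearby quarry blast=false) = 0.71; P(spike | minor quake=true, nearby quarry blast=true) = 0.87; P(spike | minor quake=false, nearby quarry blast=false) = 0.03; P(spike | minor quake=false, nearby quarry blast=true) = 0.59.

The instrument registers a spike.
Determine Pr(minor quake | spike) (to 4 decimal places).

Pr(minor quake | spike) ≈ 0.2573

For the numerator, keep only minor quake=true terms: 0.028480 + 0.005123 = 0.033603
Normalizer over all consistent configurations: 0.03×0.954×0.872 + 0.59×0.954×0.128 + 0.71×0.046×0.872 + 0.87×0.046×0.128 = 0.130606
P(minor quake | spike) = 0.033603/0.130606 ≈ 0.2573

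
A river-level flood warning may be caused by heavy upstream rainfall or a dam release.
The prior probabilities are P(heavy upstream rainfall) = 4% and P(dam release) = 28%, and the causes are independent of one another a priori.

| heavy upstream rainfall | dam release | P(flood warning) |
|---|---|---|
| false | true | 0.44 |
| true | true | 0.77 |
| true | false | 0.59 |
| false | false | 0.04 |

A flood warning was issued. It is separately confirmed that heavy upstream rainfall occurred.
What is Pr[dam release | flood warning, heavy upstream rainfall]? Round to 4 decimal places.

By total probability over both values of dam release:
  P(flood warning | heavy upstream rainfall) = 0.59·0.72 + 0.77·0.28
        = 0.424800 + 0.215600 = 0.640400
Configurations with dam release contribute 0.215600, so
  P(dam release | flood warning, heavy upstream rainfall) = 0.215600 / 0.640400 ≈ 0.3367

Pr[dam release | flood warning, heavy upstream rainfall] ≈ 0.3367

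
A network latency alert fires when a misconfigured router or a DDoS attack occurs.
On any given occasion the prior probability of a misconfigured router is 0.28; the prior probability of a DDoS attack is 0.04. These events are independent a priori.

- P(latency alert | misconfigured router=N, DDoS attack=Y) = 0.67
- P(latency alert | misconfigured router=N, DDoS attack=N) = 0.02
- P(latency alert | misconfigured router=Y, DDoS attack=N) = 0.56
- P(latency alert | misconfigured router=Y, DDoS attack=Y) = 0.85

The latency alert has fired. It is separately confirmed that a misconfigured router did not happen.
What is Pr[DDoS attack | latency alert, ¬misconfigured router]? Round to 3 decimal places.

Pr[DDoS attack | latency alert, ¬misconfigured router] ≈ 0.583

P(latency alert | ¬misconfigured router) = 0.02×0.96 + 0.67×0.04 = 0.019200 + 0.026800 = 0.046000
Restricting to configurations with DDoS attack present: 0.67×0.04 = 0.026800.
Hence the posterior is 0.026800/0.046000 ≈ 0.583.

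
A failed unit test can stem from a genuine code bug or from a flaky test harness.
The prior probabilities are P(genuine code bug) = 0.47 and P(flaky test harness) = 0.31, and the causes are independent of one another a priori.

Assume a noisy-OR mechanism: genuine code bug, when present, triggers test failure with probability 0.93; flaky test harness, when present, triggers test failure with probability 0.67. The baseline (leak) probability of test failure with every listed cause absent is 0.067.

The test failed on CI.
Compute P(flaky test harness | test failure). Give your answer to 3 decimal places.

P(flaky test harness | test failure) ≈ 0.439

Under noisy-OR, P(test failure | causes) = 1 − (1−0.067)·∏(1−qᵢ) over the active causes.
P(test failure) = 0.067×0.53×0.69 + 0.69211×0.53×0.31 + 0.93469×0.47×0.69 + 0.978448×0.47×0.31 = 0.024502 + 0.113714 + 0.303120 + 0.142560 = 0.583896
Restricting to configurations with flaky test harness present: 0.113714 + 0.142560 = 0.256274.
So P(flaky test harness | test failure) = 0.256274/0.583896 ≈ 0.439.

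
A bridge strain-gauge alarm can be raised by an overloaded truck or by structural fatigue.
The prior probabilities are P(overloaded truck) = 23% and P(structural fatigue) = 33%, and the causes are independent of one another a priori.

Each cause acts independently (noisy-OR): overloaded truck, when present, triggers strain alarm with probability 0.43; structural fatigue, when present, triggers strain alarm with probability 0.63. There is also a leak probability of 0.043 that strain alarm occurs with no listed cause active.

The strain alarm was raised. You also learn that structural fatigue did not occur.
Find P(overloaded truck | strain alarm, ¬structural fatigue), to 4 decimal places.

Under noisy-OR, P(strain alarm | causes) = 1 − (1−0.043)·∏(1−qᵢ) over the active causes.
P(strain alarm | ¬structural fatigue) = 0.043·0.77 + 0.45451·0.23 = 0.033110 + 0.104537 = 0.137647
The overloaded truck-present share is 0.45451·0.23 = 0.104537.
Hence the posterior is 0.104537/0.137647 ≈ 0.7595.

P(overloaded truck | strain alarm, ¬structural fatigue) ≈ 0.7595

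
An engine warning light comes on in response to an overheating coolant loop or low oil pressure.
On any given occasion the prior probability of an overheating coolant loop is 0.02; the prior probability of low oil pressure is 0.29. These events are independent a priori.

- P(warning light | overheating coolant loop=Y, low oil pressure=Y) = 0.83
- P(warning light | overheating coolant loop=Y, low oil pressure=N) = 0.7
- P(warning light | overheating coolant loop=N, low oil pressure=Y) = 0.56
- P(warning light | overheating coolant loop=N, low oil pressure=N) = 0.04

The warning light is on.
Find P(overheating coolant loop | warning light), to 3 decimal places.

P(overheating coolant loop | warning light) ≈ 0.073

P(warning light) = 0.04×0.98×0.71 + 0.56×0.98×0.29 + 0.7×0.02×0.71 + 0.83×0.02×0.29 = 0.027832 + 0.159152 + 0.009940 + 0.004814 = 0.201738
Restricting to configurations with overheating coolant loop present: 0.009940 + 0.004814 = 0.014754.
P(overheating coolant loop | warning light) = 0.014754 / 0.201738 ≈ 0.073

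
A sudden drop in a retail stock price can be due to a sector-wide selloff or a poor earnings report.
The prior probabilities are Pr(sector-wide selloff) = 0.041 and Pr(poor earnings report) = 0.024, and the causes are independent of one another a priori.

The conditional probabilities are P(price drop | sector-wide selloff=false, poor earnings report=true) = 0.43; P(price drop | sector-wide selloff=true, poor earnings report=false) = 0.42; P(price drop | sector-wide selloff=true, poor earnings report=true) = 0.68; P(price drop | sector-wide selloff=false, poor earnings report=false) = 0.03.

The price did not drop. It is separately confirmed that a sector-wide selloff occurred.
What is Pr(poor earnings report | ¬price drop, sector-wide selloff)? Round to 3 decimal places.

Sum P(¬price drop|·) weighted by the priors over both values of poor earnings report:
  P(¬price drop | sector-wide selloff) = 0.58·0.976 + 0.32·0.024
        = 0.566080 + 0.007680 = 0.573760
Keeping only the poor earnings report-present terms gives 0.007680, so
  P(poor earnings report | ¬price drop, sector-wide selloff) = 0.007680 / 0.573760 ≈ 0.013

Pr(poor earnings report | ¬price drop, sector-wide selloff) ≈ 0.013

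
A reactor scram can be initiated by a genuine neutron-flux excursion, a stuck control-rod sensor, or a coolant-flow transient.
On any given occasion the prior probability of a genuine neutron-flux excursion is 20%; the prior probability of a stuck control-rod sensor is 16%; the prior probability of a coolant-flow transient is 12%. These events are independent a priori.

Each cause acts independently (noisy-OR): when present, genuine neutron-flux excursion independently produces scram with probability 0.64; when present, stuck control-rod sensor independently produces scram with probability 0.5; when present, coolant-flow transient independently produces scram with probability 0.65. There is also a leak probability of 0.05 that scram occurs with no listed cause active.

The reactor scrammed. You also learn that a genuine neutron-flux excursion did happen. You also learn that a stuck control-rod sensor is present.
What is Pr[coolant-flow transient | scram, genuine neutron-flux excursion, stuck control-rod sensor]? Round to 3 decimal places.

Under noisy-OR, P(scram | causes) = 1 − (1−0.05)·∏(1−qᵢ) over the active causes.
For the numerator, keep only coolant-flow transient=true terms: 0.94015×0.12 = 0.112818
Denominator P(scram | genuine neutron-flux excursion, stuck control-rod sensor): 0.829×0.88 + 0.94015×0.12 = 0.842338
Posterior = 0.112818 / 0.842338 ≈ 0.134

Pr[coolant-flow transient | scram, genuine neutron-flux excursion, stuck control-rod sensor] ≈ 0.134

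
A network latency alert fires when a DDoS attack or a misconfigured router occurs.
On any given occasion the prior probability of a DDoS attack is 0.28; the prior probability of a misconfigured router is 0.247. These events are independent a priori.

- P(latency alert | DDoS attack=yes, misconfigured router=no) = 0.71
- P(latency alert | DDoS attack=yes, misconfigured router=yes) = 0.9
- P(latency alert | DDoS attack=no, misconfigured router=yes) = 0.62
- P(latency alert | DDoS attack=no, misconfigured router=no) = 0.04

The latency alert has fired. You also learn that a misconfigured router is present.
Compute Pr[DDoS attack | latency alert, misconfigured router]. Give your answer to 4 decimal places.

Enumerate both values of DDoS attack and weight by the priors:
  P(latency alert | misconfigured router) = 0.62×0.72 + 0.9×0.28
        = 0.446400 + 0.252000 = 0.698400
Configurations with DDoS attack contribute 0.252000, so
  P(DDoS attack | latency alert, misconfigured router) = 0.252000 / 0.698400 ≈ 0.3608

Pr[DDoS attack | latency alert, misconfigured router] ≈ 0.3608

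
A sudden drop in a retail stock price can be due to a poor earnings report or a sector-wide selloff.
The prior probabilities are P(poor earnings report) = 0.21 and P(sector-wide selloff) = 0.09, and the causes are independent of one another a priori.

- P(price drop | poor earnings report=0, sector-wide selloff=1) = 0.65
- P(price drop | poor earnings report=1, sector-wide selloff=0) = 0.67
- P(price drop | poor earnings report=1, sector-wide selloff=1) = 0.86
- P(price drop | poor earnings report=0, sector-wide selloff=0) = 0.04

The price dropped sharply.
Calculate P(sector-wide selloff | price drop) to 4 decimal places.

Numerator (weight on configurations with sector-wide selloff): 0.046215 + 0.016254 = 0.062469
Normalizer over all consistent configurations: 0.04×0.79×0.91 + 0.65×0.79×0.09 + 0.67×0.21×0.91 + 0.86×0.21×0.09 = 0.219262
P(sector-wide selloff | price drop) = 0.062469/0.219262 ≈ 0.2849

P(sector-wide selloff | price drop) ≈ 0.2849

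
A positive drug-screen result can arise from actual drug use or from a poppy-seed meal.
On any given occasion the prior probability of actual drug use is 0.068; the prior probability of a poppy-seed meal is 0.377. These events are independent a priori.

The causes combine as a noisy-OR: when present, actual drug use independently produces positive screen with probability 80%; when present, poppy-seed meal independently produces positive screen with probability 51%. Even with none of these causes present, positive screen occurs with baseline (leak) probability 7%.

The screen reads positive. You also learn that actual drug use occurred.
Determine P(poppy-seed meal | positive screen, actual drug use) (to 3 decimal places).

Under noisy-OR, P(positive screen | causes) = 1 − (1−0.07)·∏(1−qᵢ) over the active causes.
Enumerate both values of poppy-seed meal and weight by the priors:
  P(positive screen | actual drug use) = 0.814·0.623 + 0.90886·0.377
        = 0.507122 + 0.342640 = 0.849762
Keeping only the poppy-seed meal-present terms gives 0.342640, so
  P(poppy-seed meal | positive screen, actual drug use) = 0.342640 / 0.849762 ≈ 0.403

P(poppy-seed meal | positive screen, actual drug use) ≈ 0.403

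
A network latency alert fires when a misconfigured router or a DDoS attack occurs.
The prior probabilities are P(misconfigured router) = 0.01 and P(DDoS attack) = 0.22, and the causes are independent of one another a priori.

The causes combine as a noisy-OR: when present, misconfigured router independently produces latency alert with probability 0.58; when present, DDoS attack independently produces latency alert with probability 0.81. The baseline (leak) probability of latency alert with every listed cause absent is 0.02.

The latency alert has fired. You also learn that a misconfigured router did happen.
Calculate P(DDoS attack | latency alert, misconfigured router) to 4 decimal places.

P(DDoS attack | latency alert, misconfigured router) ≈ 0.3065

Under noisy-OR, P(latency alert | causes) = 1 − (1−0.02)·∏(1−qᵢ) over the active causes.
By total probability over both values of DDoS attack:
  P(latency alert | misconfigured router) = 0.5884·0.78 + 0.921796·0.22
        = 0.458952 + 0.202795 = 0.661747
The terms with DDoS attack present sum to 0.202795, so
  P(DDoS attack | latency alert, misconfigured router) = 0.202795 / 0.661747 ≈ 0.3065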